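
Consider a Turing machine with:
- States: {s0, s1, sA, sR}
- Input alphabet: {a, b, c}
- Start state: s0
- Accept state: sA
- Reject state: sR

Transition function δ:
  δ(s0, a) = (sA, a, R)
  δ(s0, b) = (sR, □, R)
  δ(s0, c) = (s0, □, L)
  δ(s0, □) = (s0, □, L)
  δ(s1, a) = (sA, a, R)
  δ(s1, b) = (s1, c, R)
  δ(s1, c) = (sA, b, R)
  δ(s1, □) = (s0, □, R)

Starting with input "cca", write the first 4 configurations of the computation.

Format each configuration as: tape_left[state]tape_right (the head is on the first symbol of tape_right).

Transitions applied:
Step 1: δ(s0, c) = (s0, □, L)
Step 2: δ(s0, □) = (s0, □, L)
Step 3: δ(s0, □) = (s0, □, L)

The first 4 configurations are:
[s0]cca ⊢ [s0]□□ca ⊢ [s0]□□□ca ⊢ [s0]□□□□ca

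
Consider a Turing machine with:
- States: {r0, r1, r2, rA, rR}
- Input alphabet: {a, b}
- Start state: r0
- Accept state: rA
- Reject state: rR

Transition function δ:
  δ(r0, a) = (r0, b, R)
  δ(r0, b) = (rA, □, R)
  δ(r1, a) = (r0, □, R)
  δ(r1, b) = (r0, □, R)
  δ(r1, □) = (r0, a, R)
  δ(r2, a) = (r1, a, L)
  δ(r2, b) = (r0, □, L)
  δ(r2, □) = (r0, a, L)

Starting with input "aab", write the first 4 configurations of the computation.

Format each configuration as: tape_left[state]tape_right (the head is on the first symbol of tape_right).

Transitions applied:
Step 1: δ(r0, a) = (r0, b, R)
Step 2: δ(r0, a) = (r0, b, R)
Step 3: δ(r0, b) = (rA, □, R)

The first 4 configurations are:
[r0]aab ⊢ b[r0]ab ⊢ bb[r0]b ⊢ bb□[rA]□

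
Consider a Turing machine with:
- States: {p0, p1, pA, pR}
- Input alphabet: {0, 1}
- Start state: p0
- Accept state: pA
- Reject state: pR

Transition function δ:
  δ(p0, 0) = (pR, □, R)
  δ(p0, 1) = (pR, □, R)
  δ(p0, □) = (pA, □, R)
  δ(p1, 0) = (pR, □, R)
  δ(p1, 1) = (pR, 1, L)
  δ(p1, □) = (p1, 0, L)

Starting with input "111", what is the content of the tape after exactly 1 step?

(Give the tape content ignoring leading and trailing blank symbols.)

Execution trace:
Initial: [p0]111
Step 1: δ(p0, 1) = (pR, □, R) → □[pR]11

The machine reaches the reject state pR and halts.

After 1 step, the tape (ignoring leading/trailing blanks) is: 11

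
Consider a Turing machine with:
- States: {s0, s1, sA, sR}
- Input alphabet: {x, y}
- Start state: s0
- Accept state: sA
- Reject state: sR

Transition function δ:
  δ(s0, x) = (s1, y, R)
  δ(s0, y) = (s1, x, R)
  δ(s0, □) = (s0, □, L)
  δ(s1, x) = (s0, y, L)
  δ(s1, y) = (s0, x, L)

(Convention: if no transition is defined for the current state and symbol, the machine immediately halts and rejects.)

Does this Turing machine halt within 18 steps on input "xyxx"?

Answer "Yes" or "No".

Execution trace:
Initial: [s0]xyxx
Step 1: δ(s0, x) = (s1, y, R) → y[s1]yxx
Step 2: δ(s1, y) = (s0, x, L) → [s0]yxxx
Step 3: δ(s0, y) = (s1, x, R) → x[s1]xxx
Step 4: δ(s1, x) = (s0, y, L) → [s0]xyxx
Step 5: δ(s0, x) = (s1, y, R) → y[s1]yxx
Step 6: δ(s1, y) = (s0, x, L) → [s0]yxxx
Step 7: δ(s0, y) = (s1, x, R) → x[s1]xxx
Step 8: δ(s1, x) = (s0, y, L) → [s0]xyxx
Step 9: δ(s0, x) = (s1, y, R) → y[s1]yxx
Step 10: δ(s1, y) = (s0, x, L) → [s0]yxxx
Step 11: δ(s0, y) = (s1, x, R) → x[s1]xxx
Step 12: δ(s1, x) = (s0, y, L) → [s0]xyxx
Step 13: δ(s0, x) = (s1, y, R) → y[s1]yxx
Step 14: δ(s1, y) = (s0, x, L) → [s0]yxxx
Step 15: δ(s0, y) = (s1, x, R) → x[s1]xxx
Step 16: δ(s1, x) = (s0, y, L) → [s0]xyxx
Step 17: δ(s0, x) = (s1, y, R) → y[s1]yxx
Step 18: δ(s1, y) = (s0, x, L) → [s0]yxxx

The machine has not reached a halting state after 18 steps.
The machine did not halt within the 18-step bound.

Answer: No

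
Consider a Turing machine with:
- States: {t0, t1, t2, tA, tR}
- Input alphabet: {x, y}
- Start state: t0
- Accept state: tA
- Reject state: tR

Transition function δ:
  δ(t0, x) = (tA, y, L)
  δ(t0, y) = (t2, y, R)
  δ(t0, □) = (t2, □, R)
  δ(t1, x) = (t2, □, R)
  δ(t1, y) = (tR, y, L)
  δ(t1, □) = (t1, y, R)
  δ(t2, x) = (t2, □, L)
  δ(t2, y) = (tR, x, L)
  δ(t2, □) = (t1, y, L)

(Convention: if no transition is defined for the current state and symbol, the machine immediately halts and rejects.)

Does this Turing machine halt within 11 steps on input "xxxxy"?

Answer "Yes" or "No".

Execution trace:
Initial: [t0]xxxxy
Step 1: δ(t0, x) = (tA, y, L) → [tA]□yxxxy

The machine reaches the accept state tA and halts.
The machine halted after 1 step (within the 11-step bound).

Answer: Yes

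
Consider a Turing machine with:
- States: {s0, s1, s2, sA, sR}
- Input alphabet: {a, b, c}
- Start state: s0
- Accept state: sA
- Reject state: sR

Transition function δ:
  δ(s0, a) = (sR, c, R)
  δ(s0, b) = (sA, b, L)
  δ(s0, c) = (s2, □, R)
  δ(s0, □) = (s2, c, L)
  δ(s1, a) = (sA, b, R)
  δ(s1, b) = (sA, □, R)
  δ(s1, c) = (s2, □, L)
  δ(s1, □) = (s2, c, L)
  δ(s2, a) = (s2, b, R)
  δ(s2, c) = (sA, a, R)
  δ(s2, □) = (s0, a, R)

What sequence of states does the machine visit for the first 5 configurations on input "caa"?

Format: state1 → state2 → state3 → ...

Execution trace:
Initial: [s0]caa
Step 1: δ(s0, c) = (s2, □, R) → □[s2]aa
Step 2: δ(s2, a) = (s2, b, R) → □b[s2]a
Step 3: δ(s2, a) = (s2, b, R) → □bb[s2]□
Step 4: δ(s2, □) = (s0, a, R) → □bba[s0]□

State sequence: s0 → s2 → s2 → s2 → s0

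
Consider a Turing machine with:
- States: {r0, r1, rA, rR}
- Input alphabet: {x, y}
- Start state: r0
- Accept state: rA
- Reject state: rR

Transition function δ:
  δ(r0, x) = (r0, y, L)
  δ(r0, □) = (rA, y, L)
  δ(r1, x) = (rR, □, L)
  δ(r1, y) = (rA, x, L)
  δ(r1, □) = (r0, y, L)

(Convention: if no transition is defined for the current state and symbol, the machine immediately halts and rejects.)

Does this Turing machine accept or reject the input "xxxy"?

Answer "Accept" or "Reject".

Execution trace:
Initial: [r0]xxxy
Step 1: δ(r0, x) = (r0, y, L) → [r0]□yxxy
Step 2: δ(r0, □) = (rA, y, L) → [rA]□yyxxy

The machine reaches the accept state rA and halts.

Answer: Accept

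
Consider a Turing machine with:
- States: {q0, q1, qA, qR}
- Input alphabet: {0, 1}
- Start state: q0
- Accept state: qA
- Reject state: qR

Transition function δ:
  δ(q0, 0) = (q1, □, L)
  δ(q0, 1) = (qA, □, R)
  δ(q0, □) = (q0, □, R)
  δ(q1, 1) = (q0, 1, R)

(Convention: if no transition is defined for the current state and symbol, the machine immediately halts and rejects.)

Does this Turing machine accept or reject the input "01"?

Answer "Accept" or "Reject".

Execution trace:
Initial: [q0]01
Step 1: δ(q0, 0) = (q1, □, L) → [q1]□□1

No transition is defined for δ(q1, □). By convention the machine halts and rejects.

Answer: Reject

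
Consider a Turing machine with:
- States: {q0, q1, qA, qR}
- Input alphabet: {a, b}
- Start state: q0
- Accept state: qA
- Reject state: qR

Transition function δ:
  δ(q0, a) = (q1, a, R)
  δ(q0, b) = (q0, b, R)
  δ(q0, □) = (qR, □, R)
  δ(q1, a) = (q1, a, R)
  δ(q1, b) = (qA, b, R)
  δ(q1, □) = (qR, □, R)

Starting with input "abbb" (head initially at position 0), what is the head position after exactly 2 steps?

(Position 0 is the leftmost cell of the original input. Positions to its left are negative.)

Execution trace (head position shown):
Step 0: [q0]abbb  (head at position 0)
Step 1: move right → a[q1]bbb  (head at position 1)
Step 2: move right → ab[qA]bb  (head at position 2)

After 2 steps, the head is at position 2.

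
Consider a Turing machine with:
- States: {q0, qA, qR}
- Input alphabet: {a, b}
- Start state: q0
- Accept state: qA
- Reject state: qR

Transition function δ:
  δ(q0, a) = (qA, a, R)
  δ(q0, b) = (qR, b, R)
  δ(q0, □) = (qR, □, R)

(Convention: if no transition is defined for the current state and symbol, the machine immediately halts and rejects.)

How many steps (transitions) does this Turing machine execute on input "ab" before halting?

Execution trace:
Initial: [q0]ab
Step 1: δ(q0, a) = (qA, a, R) → a[qA]b

The machine reaches the accept state qA and halts.

The machine executed 1 step before halting.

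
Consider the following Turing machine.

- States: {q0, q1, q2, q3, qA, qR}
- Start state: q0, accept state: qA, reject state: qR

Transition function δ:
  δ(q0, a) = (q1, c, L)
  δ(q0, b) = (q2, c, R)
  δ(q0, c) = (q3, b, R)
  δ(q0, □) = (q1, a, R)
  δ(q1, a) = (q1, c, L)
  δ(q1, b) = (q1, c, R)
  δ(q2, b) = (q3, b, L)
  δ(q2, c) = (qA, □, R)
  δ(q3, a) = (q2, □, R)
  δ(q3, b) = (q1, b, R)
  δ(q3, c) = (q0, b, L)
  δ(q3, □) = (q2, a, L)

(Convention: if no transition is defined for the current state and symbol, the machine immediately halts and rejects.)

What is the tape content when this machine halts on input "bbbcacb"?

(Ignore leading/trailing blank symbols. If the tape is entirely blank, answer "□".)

Execution trace:
Initial: [q0]bbbcacb
Step 1: δ(q0, b) = (q2, c, R) → c[q2]bbcacb
Step 2: δ(q2, b) = (q3, b, L) → [q3]cbbcacb
Step 3: δ(q3, c) = (q0, b, L) → [q0]□bbbcacb
Step 4: δ(q0, □) = (q1, a, R) → a[q1]bbbcacb
Step 5: δ(q1, b) = (q1, c, R) → ac[q1]bbcacb
Step 6: δ(q1, b) = (q1, c, R) → acc[q1]bcacb
Step 7: δ(q1, b) = (q1, c, R) → accc[q1]cacb

No transition is defined for δ(q1, c). By convention the machine halts and rejects.

Final tape (ignoring leading/trailing blanks): accccacb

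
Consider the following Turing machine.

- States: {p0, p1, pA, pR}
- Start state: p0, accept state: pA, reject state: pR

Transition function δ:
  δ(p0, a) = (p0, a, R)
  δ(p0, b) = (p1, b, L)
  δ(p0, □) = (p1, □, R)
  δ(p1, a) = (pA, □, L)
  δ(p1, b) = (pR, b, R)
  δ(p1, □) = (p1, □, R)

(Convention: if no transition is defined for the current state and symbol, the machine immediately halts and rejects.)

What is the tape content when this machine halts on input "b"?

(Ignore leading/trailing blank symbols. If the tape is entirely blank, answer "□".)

Execution trace:
Initial: [p0]b
Step 1: δ(p0, b) = (p1, b, L) → [p1]□b
Step 2: δ(p1, □) = (p1, □, R) → □[p1]b
Step 3: δ(p1, b) = (pR, b, R) → □b[pR]□

The machine reaches the reject state pR and halts.

Final tape (ignoring leading/trailing blanks): b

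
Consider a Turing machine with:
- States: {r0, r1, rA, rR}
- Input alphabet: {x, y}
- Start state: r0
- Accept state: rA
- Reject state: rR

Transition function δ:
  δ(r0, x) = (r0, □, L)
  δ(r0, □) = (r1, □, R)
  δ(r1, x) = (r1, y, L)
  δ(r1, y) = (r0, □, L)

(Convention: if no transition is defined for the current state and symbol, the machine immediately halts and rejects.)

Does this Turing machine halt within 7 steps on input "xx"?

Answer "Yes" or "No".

Execution trace:
Initial: [r0]xx
Step 1: δ(r0, x) = (r0, □, L) → [r0]□□x
Step 2: δ(r0, □) = (r1, □, R) → □[r1]□x

No transition is defined for δ(r1, □). By convention the machine halts and rejects.
The machine halted after 2 steps (within the 7-step bound).

Answer: Yes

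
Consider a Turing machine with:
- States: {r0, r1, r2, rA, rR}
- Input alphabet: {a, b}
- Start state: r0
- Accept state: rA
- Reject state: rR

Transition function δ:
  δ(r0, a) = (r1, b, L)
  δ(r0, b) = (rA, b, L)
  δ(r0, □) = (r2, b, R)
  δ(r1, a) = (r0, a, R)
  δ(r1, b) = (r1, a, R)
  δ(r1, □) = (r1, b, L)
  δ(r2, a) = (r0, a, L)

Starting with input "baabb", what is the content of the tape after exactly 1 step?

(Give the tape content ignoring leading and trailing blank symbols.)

Execution trace:
Initial: [r0]baabb
Step 1: δ(r0, b) = (rA, b, L) → [rA]□baabb

The machine reaches the accept state rA and halts.

After 1 step, the tape (ignoring leading/trailing blanks) is: baabb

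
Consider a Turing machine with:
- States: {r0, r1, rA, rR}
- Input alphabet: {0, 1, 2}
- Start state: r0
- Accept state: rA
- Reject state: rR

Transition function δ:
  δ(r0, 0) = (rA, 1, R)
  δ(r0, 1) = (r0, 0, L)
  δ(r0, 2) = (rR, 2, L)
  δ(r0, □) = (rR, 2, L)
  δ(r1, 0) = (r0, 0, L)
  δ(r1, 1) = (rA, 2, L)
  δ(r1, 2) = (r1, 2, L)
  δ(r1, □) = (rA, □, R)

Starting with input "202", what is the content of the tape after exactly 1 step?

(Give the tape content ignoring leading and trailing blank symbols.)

Execution trace:
Initial: [r0]202
Step 1: δ(r0, 2) = (rR, 2, L) → [rR]□202

The machine reaches the reject state rR and halts.

After 1 step, the tape (ignoring leading/trailing blanks) is: 202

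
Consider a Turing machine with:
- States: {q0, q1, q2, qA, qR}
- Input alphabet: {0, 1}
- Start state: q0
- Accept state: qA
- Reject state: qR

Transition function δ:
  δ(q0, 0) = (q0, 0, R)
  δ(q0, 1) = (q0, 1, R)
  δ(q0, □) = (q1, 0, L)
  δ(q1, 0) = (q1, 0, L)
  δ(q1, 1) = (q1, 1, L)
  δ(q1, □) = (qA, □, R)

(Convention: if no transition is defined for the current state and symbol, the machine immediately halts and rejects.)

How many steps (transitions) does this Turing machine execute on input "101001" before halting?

Execution trace:
Initial: [q0]101001
Step 1: δ(q0, 1) = (q0, 1, R) → 1[q0]01001
Step 2: δ(q0, 0) = (q0, 0, R) → 10[q0]1001
Step 3: δ(q0, 1) = (q0, 1, R) → 101[q0]001
Step 4: δ(q0, 0) = (q0, 0, R) → 1010[q0]01
Step 5: δ(q0, 0) = (q0, 0, R) → 10100[q0]1
Step 6: δ(q0, 1) = (q0, 1, R) → 101001[q0]□
Step 7: δ(q0, □) = (q1, 0, L) → 10100[q1]10
Step 8: δ(q1, 1) = (q1, 1, L) → 1010[q1]010
Step 9: δ(q1, 0) = (q1, 0, L) → 101[q1]0010
Step 10: δ(q1, 0) = (q1, 0, L) → 10[q1]10010
Step 11: δ(q1, 1) = (q1, 1, L) → 1[q1]010010
Step 12: δ(q1, 0) = (q1, 0, L) → [q1]1010010
Step 13: δ(q1, 1) = (q1, 1, L) → [q1]□1010010
Step 14: δ(q1, □) = (qA, □, R) → □[qA]1010010

The machine reaches the accept state qA and halts.

The machine executed 14 steps before halting.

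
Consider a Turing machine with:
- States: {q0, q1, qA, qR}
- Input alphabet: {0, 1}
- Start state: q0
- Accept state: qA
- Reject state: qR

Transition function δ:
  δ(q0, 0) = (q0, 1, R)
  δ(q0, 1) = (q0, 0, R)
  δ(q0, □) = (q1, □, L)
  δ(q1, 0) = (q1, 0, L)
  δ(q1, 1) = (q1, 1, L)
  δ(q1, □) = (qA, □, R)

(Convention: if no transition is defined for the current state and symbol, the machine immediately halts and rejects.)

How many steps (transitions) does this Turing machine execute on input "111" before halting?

Execution trace:
Initial: [q0]111
Step 1: δ(q0, 1) = (q0, 0, R) → 0[q0]11
Step 2: δ(q0, 1) = (q0, 0, R) → 00[q0]1
Step 3: δ(q0, 1) = (q0, 0, R) → 000[q0]□
Step 4: δ(q0, □) = (q1, □, L) → 00[q1]0□
Step 5: δ(q1, 0) = (q1, 0, L) → 0[q1]00□
Step 6: δ(q1, 0) = (q1, 0, L) → [q1]000□
Step 7: δ(q1, 0) = (q1, 0, L) → [q1]□000□
Step 8: δ(q1, □) = (qA, □, R) → □[qA]000□

The machine reaches the accept state qA and halts.

The machine executed 8 steps before halting.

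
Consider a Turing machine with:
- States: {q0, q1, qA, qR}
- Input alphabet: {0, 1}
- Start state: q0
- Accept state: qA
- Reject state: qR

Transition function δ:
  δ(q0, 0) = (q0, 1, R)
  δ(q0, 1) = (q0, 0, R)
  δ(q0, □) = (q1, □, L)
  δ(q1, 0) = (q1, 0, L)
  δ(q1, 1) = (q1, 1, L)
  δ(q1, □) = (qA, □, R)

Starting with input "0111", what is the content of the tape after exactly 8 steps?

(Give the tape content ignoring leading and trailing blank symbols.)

Execution trace:
Initial: [q0]0111
Step 1: δ(q0, 0) = (q0, 1, R) → 1[q0]111
Step 2: δ(q0, 1) = (q0, 0, R) → 10[q0]11
Step 3: δ(q0, 1) = (q0, 0, R) → 100[q0]1
Step 4: δ(q0, 1) = (q0, 0, R) → 1000[q0]□
Step 5: δ(q0, □) = (q1, □, L) → 100[q1]0□
Step 6: δ(q1, 0) = (q1, 0, L) → 10[q1]00□
Step 7: δ(q1, 0) = (q1, 0, L) → 1[q1]000□
Step 8: δ(q1, 0) = (q1, 0, L) → [q1]1000□

After 8 steps, the tape (ignoring leading/trailing blanks) is: 1000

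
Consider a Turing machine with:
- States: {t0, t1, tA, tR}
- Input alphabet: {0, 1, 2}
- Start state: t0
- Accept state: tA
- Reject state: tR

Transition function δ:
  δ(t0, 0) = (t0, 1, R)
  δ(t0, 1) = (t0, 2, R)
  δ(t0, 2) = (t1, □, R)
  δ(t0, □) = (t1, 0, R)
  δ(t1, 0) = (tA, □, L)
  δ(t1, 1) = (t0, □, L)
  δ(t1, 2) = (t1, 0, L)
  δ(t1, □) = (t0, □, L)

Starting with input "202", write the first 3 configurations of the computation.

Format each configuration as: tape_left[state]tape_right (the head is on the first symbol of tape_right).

Transitions applied:
Step 1: δ(t0, 2) = (t1, □, R)
Step 2: δ(t1, 0) = (tA, □, L)

The first 3 configurations are:
[t0]202 ⊢ □[t1]02 ⊢ [tA]□□2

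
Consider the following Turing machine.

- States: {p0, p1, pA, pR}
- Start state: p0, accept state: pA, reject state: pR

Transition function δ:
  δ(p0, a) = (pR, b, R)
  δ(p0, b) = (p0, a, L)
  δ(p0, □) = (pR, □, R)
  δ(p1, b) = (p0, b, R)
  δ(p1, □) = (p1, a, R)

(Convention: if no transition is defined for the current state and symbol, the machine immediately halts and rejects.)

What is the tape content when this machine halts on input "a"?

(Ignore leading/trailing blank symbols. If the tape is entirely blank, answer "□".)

Execution trace:
Initial: [p0]a
Step 1: δ(p0, a) = (pR, b, R) → b[pR]□

The machine reaches the reject state pR and halts.

Final tape (ignoring leading/trailing blanks): b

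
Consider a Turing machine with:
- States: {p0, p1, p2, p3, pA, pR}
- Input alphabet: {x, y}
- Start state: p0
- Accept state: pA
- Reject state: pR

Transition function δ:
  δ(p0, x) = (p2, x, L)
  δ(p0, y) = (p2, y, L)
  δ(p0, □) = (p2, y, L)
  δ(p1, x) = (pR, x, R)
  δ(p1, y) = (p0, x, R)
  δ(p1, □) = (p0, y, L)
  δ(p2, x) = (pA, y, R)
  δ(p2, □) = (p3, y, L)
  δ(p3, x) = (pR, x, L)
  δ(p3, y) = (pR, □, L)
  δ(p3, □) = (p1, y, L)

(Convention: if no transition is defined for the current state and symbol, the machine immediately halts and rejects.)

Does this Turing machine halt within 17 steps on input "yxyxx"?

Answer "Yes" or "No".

Execution trace:
Initial: [p0]yxyxx
Step 1: δ(p0, y) = (p2, y, L) → [p2]□yxyxx
Step 2: δ(p2, □) = (p3, y, L) → [p3]□yyxyxx
Step 3: δ(p3, □) = (p1, y, L) → [p1]□yyyxyxx
Step 4: δ(p1, □) = (p0, y, L) → [p0]□yyyyxyxx
Step 5: δ(p0, □) = (p2, y, L) → [p2]□yyyyyxyxx
Step 6: δ(p2, □) = (p3, y, L) → [p3]□yyyyyyxyxx
Step 7: δ(p3, □) = (p1, y, L) → [p1]□yyyyyyyxyxx
Step 8: δ(p1, □) = (p0, y, L) → [p0]□yyyyyyyyxyxx
Step 9: δ(p0, □) = (p2, y, L) → [p2]□yyyyyyyyyxyxx
Step 10: δ(p2, □) = (p3, y, L) → [p3]□yyyyyyyyyyxyxx
Step 11: δ(p3, □) = (p1, y, L) → [p1]□yyyyyyyyyyyxyxx
Step 12: δ(p1, □) = (p0, y, L) → [p0]□yyyyyyyyyyyyxyxx
Step 13: δ(p0, □) = (p2, y, L) → [p2]□yyyyyyyyyyyyyxyxx
Step 14: δ(p2, □) = (p3, y, L) → [p3]□yyyyyyyyyyyyyyxyxx
Step 15: δ(p3, □) = (p1, y, L) → [p1]□yyyyyyyyyyyyyyyxyxx
Step 16: δ(p1, □) = (p0, y, L) → [p0]□yyyyyyyyyyyyyyyyxyxx
Step 17: δ(p0, □) = (p2, y, L) → [p2]□yyyyyyyyyyyyyyyyyxyxx

The machine has not reached a halting state after 17 steps.
The machine did not halt within the 17-step bound.

Answer: No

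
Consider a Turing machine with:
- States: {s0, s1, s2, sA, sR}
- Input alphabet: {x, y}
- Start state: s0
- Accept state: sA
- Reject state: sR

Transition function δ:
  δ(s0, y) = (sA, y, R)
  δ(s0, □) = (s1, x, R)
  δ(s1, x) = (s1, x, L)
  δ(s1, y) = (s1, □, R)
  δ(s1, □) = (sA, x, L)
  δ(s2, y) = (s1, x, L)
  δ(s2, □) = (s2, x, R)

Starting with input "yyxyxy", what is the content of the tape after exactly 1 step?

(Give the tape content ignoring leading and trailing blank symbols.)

Execution trace:
Initial: [s0]yyxyxy
Step 1: δ(s0, y) = (sA, y, R) → y[sA]yxyxy

The machine reaches the accept state sA and halts.

After 1 step, the tape (ignoring leading/trailing blanks) is: yyxyxy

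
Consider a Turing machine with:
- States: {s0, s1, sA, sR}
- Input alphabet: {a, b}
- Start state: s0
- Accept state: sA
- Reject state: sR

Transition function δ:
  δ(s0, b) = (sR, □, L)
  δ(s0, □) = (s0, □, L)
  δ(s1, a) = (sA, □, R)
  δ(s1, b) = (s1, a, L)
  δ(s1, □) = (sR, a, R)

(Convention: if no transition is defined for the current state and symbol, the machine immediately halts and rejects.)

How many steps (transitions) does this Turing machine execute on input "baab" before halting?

Execution trace:
Initial: [s0]baab
Step 1: δ(s0, b) = (sR, □, L) → [sR]□□aab

The machine reaches the reject state sR and halts.

The machine executed 1 step before halting.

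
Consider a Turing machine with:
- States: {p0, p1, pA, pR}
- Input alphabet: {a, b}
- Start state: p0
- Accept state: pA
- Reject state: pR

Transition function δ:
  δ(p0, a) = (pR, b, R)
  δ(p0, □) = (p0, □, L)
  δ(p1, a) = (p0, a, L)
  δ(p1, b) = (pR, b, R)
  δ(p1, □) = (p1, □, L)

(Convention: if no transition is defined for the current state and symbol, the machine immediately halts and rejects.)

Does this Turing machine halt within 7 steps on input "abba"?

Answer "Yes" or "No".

Execution trace:
Initial: [p0]abba
Step 1: δ(p0, a) = (pR, b, R) → b[pR]bba

The machine reaches the reject state pR and halts.
The machine halted after 1 step (within the 7-step bound).

Answer: Yes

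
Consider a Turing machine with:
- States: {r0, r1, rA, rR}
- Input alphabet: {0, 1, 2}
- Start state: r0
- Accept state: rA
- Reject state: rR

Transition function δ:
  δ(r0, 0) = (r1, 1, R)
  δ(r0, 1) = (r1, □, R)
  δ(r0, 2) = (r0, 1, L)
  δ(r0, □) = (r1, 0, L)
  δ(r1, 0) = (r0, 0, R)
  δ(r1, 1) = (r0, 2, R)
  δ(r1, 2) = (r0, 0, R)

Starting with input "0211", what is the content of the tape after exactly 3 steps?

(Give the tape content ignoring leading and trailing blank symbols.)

Execution trace:
Initial: [r0]0211
Step 1: δ(r0, 0) = (r1, 1, R) → 1[r1]211
Step 2: δ(r1, 2) = (r0, 0, R) → 10[r0]11
Step 3: δ(r0, 1) = (r1, □, R) → 10□[r1]1

After 3 steps, the tape (ignoring leading/trailing blanks) is: 10□1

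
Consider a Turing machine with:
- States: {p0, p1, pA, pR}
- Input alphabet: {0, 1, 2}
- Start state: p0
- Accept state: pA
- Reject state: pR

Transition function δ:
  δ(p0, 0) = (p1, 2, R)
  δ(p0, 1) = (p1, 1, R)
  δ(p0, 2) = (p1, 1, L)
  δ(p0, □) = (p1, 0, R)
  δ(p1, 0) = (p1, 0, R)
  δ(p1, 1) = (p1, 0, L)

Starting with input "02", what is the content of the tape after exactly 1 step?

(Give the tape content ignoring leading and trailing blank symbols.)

Execution trace:
Initial: [p0]02
Step 1: δ(p0, 0) = (p1, 2, R) → 2[p1]2

No transition is defined for δ(p1, 2). By convention the machine halts and rejects.

After 1 step, the tape (ignoring leading/trailing blanks) is: 22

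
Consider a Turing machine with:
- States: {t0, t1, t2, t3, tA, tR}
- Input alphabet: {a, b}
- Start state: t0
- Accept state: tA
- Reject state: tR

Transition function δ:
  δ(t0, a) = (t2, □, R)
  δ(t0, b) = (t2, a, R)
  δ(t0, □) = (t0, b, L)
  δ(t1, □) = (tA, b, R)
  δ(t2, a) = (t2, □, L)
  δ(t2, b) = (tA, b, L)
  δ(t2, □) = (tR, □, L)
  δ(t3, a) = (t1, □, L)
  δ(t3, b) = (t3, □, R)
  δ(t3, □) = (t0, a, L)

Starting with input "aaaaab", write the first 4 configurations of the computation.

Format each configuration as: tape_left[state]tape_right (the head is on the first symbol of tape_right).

Transitions applied:
Step 1: δ(t0, a) = (t2, □, R)
Step 2: δ(t2, a) = (t2, □, L)
Step 3: δ(t2, □) = (tR, □, L)

The first 4 configurations are:
[t0]aaaaab ⊢ □[t2]aaaab ⊢ [t2]□□aaab ⊢ [tR]□□□aaab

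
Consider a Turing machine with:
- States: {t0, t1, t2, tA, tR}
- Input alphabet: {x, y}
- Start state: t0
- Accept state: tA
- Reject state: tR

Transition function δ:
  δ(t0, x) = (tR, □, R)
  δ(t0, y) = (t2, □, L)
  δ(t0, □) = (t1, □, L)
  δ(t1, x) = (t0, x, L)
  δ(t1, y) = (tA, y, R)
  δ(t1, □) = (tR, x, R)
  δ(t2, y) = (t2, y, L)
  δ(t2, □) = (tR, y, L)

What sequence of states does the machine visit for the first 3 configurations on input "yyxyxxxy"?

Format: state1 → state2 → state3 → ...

Execution trace:
Initial: [t0]yyxyxxxy
Step 1: δ(t0, y) = (t2, □, L) → [t2]□□yxyxxxy
Step 2: δ(t2, □) = (tR, y, L) → [tR]□y□yxyxxxy

The machine reaches the reject state tR and halts.

State sequence: t0 → t2 → tR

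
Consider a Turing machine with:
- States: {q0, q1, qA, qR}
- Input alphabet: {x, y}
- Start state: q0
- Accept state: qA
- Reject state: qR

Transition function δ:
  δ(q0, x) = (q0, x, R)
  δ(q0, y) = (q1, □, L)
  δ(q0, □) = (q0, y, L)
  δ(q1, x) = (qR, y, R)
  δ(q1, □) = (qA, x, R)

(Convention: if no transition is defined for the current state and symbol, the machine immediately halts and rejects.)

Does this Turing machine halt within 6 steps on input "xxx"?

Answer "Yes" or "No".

Execution trace:
Initial: [q0]xxx
Step 1: δ(q0, x) = (q0, x, R) → x[q0]xx
Step 2: δ(q0, x) = (q0, x, R) → xx[q0]x
Step 3: δ(q0, x) = (q0, x, R) → xxx[q0]□
Step 4: δ(q0, □) = (q0, y, L) → xx[q0]xy
Step 5: δ(q0, x) = (q0, x, R) → xxx[q0]y
Step 6: δ(q0, y) = (q1, □, L) → xx[q1]x□

The machine has not reached a halting state after 6 steps.
The machine did not halt within the 6-step bound.

Answer: No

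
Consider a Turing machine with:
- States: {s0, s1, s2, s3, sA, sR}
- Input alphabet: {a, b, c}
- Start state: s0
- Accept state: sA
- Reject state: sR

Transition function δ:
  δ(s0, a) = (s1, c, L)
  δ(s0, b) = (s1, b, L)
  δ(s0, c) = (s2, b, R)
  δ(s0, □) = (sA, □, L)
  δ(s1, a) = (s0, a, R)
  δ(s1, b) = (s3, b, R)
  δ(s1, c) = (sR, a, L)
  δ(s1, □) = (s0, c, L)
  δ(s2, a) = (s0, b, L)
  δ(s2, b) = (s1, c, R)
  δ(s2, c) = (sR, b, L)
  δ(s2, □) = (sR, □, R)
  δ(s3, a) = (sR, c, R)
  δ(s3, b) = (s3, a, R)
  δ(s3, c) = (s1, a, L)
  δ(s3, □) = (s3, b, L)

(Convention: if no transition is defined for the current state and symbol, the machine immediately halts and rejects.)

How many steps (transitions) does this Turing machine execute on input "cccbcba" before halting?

Execution trace:
Initial: [s0]cccbcba
Step 1: δ(s0, c) = (s2, b, R) → b[s2]ccbcba
Step 2: δ(s2, c) = (sR, b, L) → [sR]bbcbcba

The machine reaches the reject state sR and halts.

The machine executed 2 steps before halting.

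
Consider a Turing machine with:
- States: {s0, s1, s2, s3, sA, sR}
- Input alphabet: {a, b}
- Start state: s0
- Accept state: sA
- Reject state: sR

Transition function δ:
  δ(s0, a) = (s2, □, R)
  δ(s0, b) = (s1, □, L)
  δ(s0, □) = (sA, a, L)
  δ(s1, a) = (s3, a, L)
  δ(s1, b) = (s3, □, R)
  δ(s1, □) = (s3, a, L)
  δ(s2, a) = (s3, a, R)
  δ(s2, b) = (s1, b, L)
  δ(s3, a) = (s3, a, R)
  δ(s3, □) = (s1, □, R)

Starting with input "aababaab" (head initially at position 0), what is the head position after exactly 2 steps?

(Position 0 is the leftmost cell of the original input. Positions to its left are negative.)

Execution trace (head position shown):
Step 0: [s0]aababaab  (head at position 0)
Step 1: move right → □[s2]ababaab  (head at position 1)
Step 2: move right → □a[s3]babaab  (head at position 2)

After 2 steps, the head is at position 2.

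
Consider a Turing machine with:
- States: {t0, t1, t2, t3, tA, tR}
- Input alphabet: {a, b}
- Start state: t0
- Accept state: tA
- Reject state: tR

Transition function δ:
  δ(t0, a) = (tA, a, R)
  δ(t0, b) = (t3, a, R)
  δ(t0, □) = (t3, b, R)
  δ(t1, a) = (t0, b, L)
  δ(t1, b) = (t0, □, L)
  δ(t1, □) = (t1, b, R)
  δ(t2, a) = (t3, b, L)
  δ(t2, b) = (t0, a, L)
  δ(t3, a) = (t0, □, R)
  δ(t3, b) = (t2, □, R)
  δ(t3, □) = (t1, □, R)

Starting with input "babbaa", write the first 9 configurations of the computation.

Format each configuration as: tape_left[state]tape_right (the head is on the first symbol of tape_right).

Transitions applied:
Step 1: δ(t0, b) = (t3, a, R)
Step 2: δ(t3, a) = (t0, □, R)
Step 3: δ(t0, b) = (t3, a, R)
Step 4: δ(t3, b) = (t2, □, R)
Step 5: δ(t2, a) = (t3, b, L)
Step 6: δ(t3, □) = (t1, □, R)
Step 7: δ(t1, b) = (t0, □, L)
Step 8: δ(t0, □) = (t3, b, R)

The first 9 configurations are:
[t0]babbaa ⊢ a[t3]abbaa ⊢ a□[t0]bbaa ⊢ a□a[t3]baa ⊢ a□a□[t2]aa ⊢ a□a[t3]□ba ⊢ a□a□[t1]ba ⊢ a□a[t0]□□a ⊢ a□ab[t3]□a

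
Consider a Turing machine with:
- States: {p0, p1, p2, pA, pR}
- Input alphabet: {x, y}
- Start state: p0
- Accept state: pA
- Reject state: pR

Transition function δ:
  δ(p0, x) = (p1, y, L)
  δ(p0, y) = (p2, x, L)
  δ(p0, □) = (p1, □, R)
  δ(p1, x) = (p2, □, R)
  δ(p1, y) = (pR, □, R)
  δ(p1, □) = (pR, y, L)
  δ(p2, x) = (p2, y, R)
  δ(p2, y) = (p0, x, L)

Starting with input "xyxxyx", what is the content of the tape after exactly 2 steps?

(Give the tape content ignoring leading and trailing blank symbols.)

Execution trace:
Initial: [p0]xyxxyx
Step 1: δ(p0, x) = (p1, y, L) → [p1]□yyxxyx
Step 2: δ(p1, □) = (pR, y, L) → [pR]□yyyxxyx

The machine reaches the reject state pR and halts.

After 2 steps, the tape (ignoring leading/trailing blanks) is: yyyxxyx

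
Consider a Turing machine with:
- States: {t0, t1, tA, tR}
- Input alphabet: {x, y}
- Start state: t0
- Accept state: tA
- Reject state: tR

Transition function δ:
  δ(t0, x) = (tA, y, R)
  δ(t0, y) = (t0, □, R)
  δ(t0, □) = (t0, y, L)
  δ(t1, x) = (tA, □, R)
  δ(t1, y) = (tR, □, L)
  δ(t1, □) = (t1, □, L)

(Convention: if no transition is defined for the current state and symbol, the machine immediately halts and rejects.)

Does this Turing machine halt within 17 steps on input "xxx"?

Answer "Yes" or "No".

Execution trace:
Initial: [t0]xxx
Step 1: δ(t0, x) = (tA, y, R) → y[tA]xx

The machine reaches the accept state tA and halts.
The machine halted after 1 step (within the 17-step bound).

Answer: Yes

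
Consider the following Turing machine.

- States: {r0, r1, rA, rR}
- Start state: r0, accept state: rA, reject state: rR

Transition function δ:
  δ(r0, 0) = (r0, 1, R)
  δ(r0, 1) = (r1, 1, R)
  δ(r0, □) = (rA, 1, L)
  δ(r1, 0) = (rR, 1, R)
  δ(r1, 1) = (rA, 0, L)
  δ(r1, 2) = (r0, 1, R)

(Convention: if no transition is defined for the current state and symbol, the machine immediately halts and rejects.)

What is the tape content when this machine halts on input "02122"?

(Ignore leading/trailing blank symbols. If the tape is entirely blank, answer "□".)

Execution trace:
Initial: [r0]02122
Step 1: δ(r0, 0) = (r0, 1, R) → 1[r0]2122

No transition is defined for δ(r0, 2). By convention the machine halts and rejects.

Final tape (ignoring leading/trailing blanks): 12122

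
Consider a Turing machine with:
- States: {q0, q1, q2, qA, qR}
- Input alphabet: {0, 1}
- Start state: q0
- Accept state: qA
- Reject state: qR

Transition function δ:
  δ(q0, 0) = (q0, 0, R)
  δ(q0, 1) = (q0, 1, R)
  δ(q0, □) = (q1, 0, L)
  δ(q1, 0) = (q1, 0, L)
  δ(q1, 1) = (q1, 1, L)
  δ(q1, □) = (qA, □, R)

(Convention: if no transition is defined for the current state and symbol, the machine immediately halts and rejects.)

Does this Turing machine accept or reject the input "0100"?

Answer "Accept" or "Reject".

Execution trace:
Initial: [q0]0100
Step 1: δ(q0, 0) = (q0, 0, R) → 0[q0]100
Step 2: δ(q0, 1) = (q0, 1, R) → 01[q0]00
Step 3: δ(q0, 0) = (q0, 0, R) → 010[q0]0
Step 4: δ(q0, 0) = (q0, 0, R) → 0100[q0]□
Step 5: δ(q0, □) = (q1, 0, L) → 010[q1]00
Step 6: δ(q1, 0) = (q1, 0, L) → 01[q1]000
Step 7: δ(q1, 0) = (q1, 0, L) → 0[q1]1000
Step 8: δ(q1, 1) = (q1, 1, L) → [q1]01000
Step 9: δ(q1, 0) = (q1, 0, L) → [q1]□01000
Step 10: δ(q1, □) = (qA, □, R) → □[qA]01000

The machine reaches the accept state qA and halts.

Answer: Accept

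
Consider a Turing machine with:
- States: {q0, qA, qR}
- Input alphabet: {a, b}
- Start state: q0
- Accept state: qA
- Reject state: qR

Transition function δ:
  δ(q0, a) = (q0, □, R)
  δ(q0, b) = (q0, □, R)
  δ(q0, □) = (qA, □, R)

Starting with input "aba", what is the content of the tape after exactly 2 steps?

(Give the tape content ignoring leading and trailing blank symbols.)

Execution trace:
Initial: [q0]aba
Step 1: δ(q0, a) = (q0, □, R) → □[q0]ba
Step 2: δ(q0, b) = (q0, □, R) → □□[q0]a

After 2 steps, the tape (ignoring leading/trailing blanks) is: a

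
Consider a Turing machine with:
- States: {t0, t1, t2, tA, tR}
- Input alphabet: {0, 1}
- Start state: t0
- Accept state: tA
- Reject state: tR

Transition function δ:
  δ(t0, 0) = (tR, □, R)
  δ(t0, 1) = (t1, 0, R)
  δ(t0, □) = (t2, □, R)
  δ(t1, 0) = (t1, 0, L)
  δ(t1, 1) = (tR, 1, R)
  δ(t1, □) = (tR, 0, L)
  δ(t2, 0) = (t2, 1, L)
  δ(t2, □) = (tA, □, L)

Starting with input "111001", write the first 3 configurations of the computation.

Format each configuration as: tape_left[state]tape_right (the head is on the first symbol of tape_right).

Transitions applied:
Step 1: δ(t0, 1) = (t1, 0, R)
Step 2: δ(t1, 1) = (tR, 1, R)

The first 3 configurations are:
[t0]111001 ⊢ 0[t1]11001 ⊢ 01[tR]1001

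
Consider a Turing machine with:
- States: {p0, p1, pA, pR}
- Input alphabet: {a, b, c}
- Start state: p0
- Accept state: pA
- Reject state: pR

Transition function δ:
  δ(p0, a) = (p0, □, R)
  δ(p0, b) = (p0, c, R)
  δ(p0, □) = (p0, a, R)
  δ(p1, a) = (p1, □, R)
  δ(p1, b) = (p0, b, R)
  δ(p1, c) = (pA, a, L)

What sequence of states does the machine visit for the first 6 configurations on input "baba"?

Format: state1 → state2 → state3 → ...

Execution trace:
Initial: [p0]baba
Step 1: δ(p0, b) = (p0, c, R) → c[p0]aba
Step 2: δ(p0, a) = (p0, □, R) → c□[p0]ba
Step 3: δ(p0, b) = (p0, c, R) → c□c[p0]a
Step 4: δ(p0, a) = (p0, □, R) → c□c□[p0]□
Step 5: δ(p0, □) = (p0, a, R) → c□c□a[p0]□

State sequence: p0 → p0 → p0 → p0 → p0 → p0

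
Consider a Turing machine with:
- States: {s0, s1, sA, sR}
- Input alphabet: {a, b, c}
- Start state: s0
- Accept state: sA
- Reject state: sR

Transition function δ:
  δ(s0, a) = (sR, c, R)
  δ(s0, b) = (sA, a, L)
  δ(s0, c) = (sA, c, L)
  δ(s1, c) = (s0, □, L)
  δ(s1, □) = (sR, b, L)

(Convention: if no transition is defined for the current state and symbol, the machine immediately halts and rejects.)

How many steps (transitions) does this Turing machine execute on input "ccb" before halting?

Execution trace:
Initial: [s0]ccb
Step 1: δ(s0, c) = (sA, c, L) → [sA]□ccb

The machine reaches the accept state sA and halts.

The machine executed 1 step before halting.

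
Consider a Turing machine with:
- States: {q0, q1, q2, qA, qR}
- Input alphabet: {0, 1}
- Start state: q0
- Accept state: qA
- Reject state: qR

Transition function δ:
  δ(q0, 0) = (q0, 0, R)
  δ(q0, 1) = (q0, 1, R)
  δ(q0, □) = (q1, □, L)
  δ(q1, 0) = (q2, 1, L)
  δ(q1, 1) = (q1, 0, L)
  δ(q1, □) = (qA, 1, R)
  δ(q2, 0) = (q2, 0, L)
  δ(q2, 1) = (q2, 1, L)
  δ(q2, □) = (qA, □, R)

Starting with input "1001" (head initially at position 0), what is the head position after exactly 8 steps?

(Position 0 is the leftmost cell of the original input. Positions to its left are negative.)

Execution trace (head position shown):
Step 0: [q0]1001  (head at position 0)
Step 1: move right → 1[q0]001  (head at position 1)
Step 2: move right → 10[q0]01  (head at position 2)
Step 3: move right → 100[q0]1  (head at position 3)
Step 4: move right → 1001[q0]□  (head at position 4)
Step 5: move left → 100[q1]1□  (head at position 3)
Step 6: move left → 10[q1]00□  (head at position 2)
Step 7: move left → 1[q2]010□  (head at position 1)
Step 8: move left → [q2]1010□  (head at position 0)

After 8 steps, the head is at position 0.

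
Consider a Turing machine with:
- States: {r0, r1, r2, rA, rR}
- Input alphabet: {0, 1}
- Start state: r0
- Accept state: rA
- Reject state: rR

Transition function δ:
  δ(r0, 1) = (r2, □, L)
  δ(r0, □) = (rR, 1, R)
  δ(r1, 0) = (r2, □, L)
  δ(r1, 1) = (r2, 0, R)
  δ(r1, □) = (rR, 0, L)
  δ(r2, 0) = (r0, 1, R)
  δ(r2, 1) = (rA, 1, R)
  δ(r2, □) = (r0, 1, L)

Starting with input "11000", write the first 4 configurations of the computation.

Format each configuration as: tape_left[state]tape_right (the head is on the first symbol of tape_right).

Transitions applied:
Step 1: δ(r0, 1) = (r2, □, L)
Step 2: δ(r2, □) = (r0, 1, L)
Step 3: δ(r0, □) = (rR, 1, R)

The first 4 configurations are:
[r0]11000 ⊢ [r2]□□1000 ⊢ [r0]□1□1000 ⊢ 1[rR]1□1000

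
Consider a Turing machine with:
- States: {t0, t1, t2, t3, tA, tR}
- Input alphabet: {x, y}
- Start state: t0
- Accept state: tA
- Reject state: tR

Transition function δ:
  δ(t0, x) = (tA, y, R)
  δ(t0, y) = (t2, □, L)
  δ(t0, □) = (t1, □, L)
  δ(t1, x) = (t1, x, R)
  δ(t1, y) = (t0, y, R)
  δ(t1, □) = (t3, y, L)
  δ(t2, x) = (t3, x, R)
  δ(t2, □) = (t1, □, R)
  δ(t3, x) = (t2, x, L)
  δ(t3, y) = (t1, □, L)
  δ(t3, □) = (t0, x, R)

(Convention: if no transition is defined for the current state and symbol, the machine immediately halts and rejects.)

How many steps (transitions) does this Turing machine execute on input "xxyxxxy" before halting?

Execution trace:
Initial: [t0]xxyxxxy
Step 1: δ(t0, x) = (tA, y, R) → y[tA]xyxxxy

The machine reaches the accept state tA and halts.

The machine executed 1 step before halting.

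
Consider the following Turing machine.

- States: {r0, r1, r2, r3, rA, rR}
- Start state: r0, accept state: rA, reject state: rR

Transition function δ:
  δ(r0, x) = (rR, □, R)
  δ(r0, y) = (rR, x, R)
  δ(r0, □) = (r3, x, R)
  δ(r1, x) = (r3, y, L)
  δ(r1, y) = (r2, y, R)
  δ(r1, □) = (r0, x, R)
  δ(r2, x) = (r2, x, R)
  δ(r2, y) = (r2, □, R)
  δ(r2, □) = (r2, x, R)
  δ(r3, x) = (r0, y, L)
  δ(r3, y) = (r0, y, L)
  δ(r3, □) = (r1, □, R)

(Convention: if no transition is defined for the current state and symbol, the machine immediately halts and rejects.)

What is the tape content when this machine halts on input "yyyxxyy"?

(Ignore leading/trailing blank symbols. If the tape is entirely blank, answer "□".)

Execution trace:
Initial: [r0]yyyxxyy
Step 1: δ(r0, y) = (rR, x, R) → x[rR]yyxxyy

The machine reaches the reject state rR and halts.

Final tape (ignoring leading/trailing blanks): xyyxxyy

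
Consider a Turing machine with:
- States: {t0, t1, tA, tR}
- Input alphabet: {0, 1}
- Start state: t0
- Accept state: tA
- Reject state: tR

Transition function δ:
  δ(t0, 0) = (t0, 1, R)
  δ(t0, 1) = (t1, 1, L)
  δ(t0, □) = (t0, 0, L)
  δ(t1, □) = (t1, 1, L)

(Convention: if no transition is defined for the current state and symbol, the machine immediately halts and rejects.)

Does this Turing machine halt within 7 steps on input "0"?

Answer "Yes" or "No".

Execution trace:
Initial: [t0]0
Step 1: δ(t0, 0) = (t0, 1, R) → 1[t0]□
Step 2: δ(t0, □) = (t0, 0, L) → [t0]10
Step 3: δ(t0, 1) = (t1, 1, L) → [t1]□10
Step 4: δ(t1, □) = (t1, 1, L) → [t1]□110
Step 5: δ(t1, □) = (t1, 1, L) → [t1]□1110
Step 6: δ(t1, □) = (t1, 1, L) → [t1]□11110
Step 7: δ(t1, □) = (t1, 1, L) → [t1]□111110

The machine has not reached a halting state after 7 steps.
The machine did not halt within the 7-step bound.

Answer: No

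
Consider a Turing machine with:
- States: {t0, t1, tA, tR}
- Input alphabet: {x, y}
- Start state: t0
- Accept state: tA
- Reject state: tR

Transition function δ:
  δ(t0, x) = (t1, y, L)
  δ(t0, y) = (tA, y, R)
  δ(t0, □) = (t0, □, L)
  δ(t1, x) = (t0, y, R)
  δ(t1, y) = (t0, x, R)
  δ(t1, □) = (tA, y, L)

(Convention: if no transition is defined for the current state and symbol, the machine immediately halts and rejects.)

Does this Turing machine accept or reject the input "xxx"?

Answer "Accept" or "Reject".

Execution trace:
Initial: [t0]xxx
Step 1: δ(t0, x) = (t1, y, L) → [t1]□yxx
Step 2: δ(t1, □) = (tA, y, L) → [tA]□yyxx

The machine reaches the accept state tA and halts.

Answer: Accept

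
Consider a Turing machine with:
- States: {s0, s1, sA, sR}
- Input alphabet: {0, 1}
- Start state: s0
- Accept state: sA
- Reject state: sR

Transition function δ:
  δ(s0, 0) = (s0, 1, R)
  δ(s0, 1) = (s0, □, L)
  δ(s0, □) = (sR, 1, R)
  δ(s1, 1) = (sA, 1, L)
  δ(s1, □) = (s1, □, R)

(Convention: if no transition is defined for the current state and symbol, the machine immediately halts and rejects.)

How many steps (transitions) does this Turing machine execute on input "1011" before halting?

Execution trace:
Initial: [s0]1011
Step 1: δ(s0, 1) = (s0, □, L) → [s0]□□011
Step 2: δ(s0, □) = (sR, 1, R) → 1[sR]□011

The machine reaches the reject state sR and halts.

The machine executed 2 steps before halting.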